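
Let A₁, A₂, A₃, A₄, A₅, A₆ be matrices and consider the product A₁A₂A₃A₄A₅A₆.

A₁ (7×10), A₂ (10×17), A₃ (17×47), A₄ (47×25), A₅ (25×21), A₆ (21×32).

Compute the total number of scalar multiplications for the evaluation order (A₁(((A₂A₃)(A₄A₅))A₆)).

(A₂A₃): 10×17 by 17×47 → 10×47, cost 10·17·47 = 7990
(A₄A₅): 47×25 by 25×21 → 47×21, cost 47·25·21 = 24675
((A₂A₃)(A₄A₅)): 10×47 by 47×21 → 10×21, cost 10·47·21 = 9870; cumulative 42535
(((A₂A₃)(A₄A₅))A₆): 10×21 by 21×32 → 10×32, cost 10·21·32 = 6720; cumulative 49255
(A₁(((A₂A₃)(A₄A₅))A₆)): 7×10 by 10×32 → 7×32, cost 7·10·32 = 2240; cumulative 51495
Total: 51495 scalar multiplications.

51495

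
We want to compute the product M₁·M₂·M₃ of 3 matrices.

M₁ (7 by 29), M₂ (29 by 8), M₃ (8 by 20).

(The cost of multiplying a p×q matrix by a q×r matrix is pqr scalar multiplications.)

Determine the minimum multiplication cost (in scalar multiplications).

Order (M₁·(M₂·M₃)): (M₂·M₃): 29×8 by 8×20 → 29×20, cost 29·8·20 = 4640; (M₁·(M₂·M₃)): 7×29 by 29×20 → 7×20, cost 7·29·20 = 4060; cumulative 8700. Total 8700.
Order ((M₁·M₂)·M₃): (M₁·M₂): 7×29 by 29×8 → 7×8, cost 7·29·8 = 1624; ((M₁·M₂)·M₃): 7×8 by 8×20 → 7×20, cost 7·8·20 = 1120; cumulative 2744. Total 2744.
Minimum: 2744.

2744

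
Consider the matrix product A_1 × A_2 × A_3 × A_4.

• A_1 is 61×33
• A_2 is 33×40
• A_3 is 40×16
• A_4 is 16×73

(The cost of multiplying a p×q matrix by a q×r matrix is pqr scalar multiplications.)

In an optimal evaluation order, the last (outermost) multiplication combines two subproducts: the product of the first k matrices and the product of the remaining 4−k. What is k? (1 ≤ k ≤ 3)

3

Adjacent pairs: A_1A_2 = 61·33·40 = 80520; A_2A_3 = 33·40·16 = 21120; A_3A_4 = 40·16·73 = 46720.
Length 3: A_1..A_3: k=1: 0+21120+61·33·16=53328; k=2: 80520+0+61·40·16=119560 → min 53328 | A_2..A_4: k=2: 0+46720+33·40·73=143080; k=3: 21120+0+33·16·73=59664 → min 59664.
Top-level splits: k=1: (A_1..A_1)·(A_2..A_4) → 0+59664+61·33·73 = 206613; k=2: (A_1..A_2)·(A_3..A_4) → 80520+46720+61·40·73 = 305360; k=3: (A_1..A_3)·(A_4..A_4) → 53328+0+61·16·73 = 124576.
Best split is after A_3, i.e. k = 3.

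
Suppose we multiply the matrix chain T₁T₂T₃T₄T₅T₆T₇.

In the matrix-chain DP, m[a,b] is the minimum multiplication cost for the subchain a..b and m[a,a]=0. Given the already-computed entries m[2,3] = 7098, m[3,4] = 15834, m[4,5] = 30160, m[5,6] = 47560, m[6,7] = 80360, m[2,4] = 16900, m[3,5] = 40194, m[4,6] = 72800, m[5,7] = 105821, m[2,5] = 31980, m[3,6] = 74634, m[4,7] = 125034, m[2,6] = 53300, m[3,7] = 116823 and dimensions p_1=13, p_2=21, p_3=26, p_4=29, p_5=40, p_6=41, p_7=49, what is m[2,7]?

79417

m[2,7] = min over k∈[2,6] of m[2,k]+m[k+1,7]+p_{1}·p_k·p_{7}.
k=2: 0 + 116823 + 13·21·49 = 130200; k=3: 7098 + 125034 + 13·26·49 = 148694; k=4: 16900 + 105821 + 13·29·49 = 141194; k=5: 31980 + 80360 + 13·40·49 = 137820; k=6: 53300 + 0 + 13·41·49 = 79417.
Minimum: 79417 at k=6.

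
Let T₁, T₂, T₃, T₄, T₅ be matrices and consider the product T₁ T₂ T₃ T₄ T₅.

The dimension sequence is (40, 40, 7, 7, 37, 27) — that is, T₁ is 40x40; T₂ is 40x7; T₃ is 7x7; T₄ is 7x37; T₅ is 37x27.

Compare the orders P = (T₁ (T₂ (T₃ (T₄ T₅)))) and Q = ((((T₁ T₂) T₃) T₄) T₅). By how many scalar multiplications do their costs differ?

Order P = (T₁ (T₂ (T₃ (T₄ T₅)))): (T₄ T₅): 7×37 by 37×27 → 7×27, cost 7·37·27 = 6993; (T₃ (T₄ T₅)): 7×7 by 7×27 → 7×27, cost 7·7·27 = 1323; cumulative 8316; (T₂ (T₃ (T₄ T₅))): 40×7 by 7×27 → 40×27, cost 40·7·27 = 7560; cumulative 15876; (T₁ (T₂ (T₃ (T₄ T₅)))): 40×40 by 40×27 → 40×27, cost 40·40·27 = 43200; cumulative 59076. Total 59076.
Order Q = ((((T₁ T₂) T₃) T₄) T₅): (T₁ T₂): 40×40 by 40×7 → 40×7, cost 40·40·7 = 11200; ((T₁ T₂) T₃): 40×7 by 7×7 → 40×7, cost 40·7·7 = 1960; cumulative 13160; (((T₁ T₂) T₃) T₄): 40×7 by 7×37 → 40×37, cost 40·7·37 = 10360; cumulative 23520; ((((T₁ T₂) T₃) T₄) T₅): 40×37 by 37×27 → 40×27, cost 40·37·27 = 39960; cumulative 63480. Total 63480.
Difference: |59076 − 63480| = 4404.

4404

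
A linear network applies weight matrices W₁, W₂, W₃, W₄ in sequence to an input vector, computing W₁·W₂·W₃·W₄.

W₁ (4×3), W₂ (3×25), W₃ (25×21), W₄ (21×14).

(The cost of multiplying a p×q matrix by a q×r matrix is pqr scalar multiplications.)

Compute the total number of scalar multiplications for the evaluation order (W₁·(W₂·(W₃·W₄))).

8568

(W₃·W₄): 25×21 by 21×14 → 25×14, cost 25·21·14 = 7350
(W₂·(W₃·W₄)): 3×25 by 25×14 → 3×14, cost 3·25·14 = 1050; cumulative 8400
(W₁·(W₂·(W₃·W₄))): 4×3 by 3×14 → 4×14, cost 4·3·14 = 168; cumulative 8568
Total: 8568 scalar multiplications.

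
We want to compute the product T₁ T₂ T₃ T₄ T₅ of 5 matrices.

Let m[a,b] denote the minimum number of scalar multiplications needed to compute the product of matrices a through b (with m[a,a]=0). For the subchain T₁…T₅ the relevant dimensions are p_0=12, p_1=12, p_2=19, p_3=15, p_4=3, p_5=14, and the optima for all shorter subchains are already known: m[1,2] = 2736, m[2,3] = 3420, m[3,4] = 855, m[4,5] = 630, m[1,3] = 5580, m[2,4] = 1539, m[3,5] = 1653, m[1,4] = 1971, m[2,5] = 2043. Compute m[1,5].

m[1,5] = min over k∈[1,4] of m[1,k]+m[k+1,5]+p_{0}·p_k·p_{5}.
k=1: 0 + 2043 + 12·12·14 = 4059; k=2: 2736 + 1653 + 12·19·14 = 7581; k=3: 5580 + 630 + 12·15·14 = 8730; k=4: 1971 + 0 + 12·3·14 = 2475.
Minimum: 2475 at k=4.

2475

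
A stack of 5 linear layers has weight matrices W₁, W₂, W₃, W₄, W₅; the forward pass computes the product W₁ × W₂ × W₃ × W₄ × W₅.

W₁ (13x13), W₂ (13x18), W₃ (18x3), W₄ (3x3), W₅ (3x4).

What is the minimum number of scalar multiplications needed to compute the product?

1401

Adjacent pairs: W₁W₂ = 13·13·18 = 3042; W₂W₃ = 13·18·3 = 702; W₃W₄ = 18·3·3 = 162; W₄W₅ = 3·3·4 = 36.
Length 3: W₁..W₃: k=1: 0+702+13·13·3=1209; k=2: 3042+0+13·18·3=3744 → min 1209 | W₂..W₄: k=2: 0+162+13·18·3=864; k=3: 702+0+13·3·3=819 → min 819 | W₃..W₅: k=3: 0+36+18·3·4=252; k=4: 162+0+18·3·4=378 → min 252.
Length 4: W₁..W₄: k=1: 0+819+13·13·3=1326; k=2: 3042+162+13·18·3=3906; k=3: 1209+0+13·3·3=1326 → min 1326 | W₂..W₅: k=2: 0+252+13·18·4=1188; k=3: 702+36+13·3·4=894; k=4: 819+0+13·3·4=975 → min 894.
Length 5: W₁..W₅: k=1: 0+894+13·13·4=1570; k=2: 3042+252+13·18·4=4230; k=3: 1209+36+13·3·4=1401; k=4: 1326+0+13·3·4=1482 → min 1401.
Optimal order: ((W₁ × (W₂ × W₃)) × (W₄ × W₅)) with cost 1401.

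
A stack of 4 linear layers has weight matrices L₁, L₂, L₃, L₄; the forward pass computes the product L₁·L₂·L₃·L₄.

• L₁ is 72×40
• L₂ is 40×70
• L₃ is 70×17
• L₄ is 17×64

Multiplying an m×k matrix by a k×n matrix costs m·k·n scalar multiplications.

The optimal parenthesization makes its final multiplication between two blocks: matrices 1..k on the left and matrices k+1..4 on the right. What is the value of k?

Adjacent pairs: L₁L₂ = 72·40·70 = 201600; L₂L₃ = 40·70·17 = 47600; L₃L₄ = 70·17·64 = 76160.
Length 3: L₁..L₃: k=1: 0+47600+72·40·17=96560; k=2: 201600+0+72·70·17=287280 → min 96560 | L₂..L₄: k=2: 0+76160+40·70·64=255360; k=3: 47600+0+40·17·64=91120 → min 91120.
Top-level splits: k=1: (L₁..L₁)·(L₂..L₄) → 0+91120+72·40·64 = 275440; k=2: (L₁..L₂)·(L₃..L₄) → 201600+76160+72·70·64 = 600320; k=3: (L₁..L₃)·(L₄..L₄) → 96560+0+72·17·64 = 174896.
Best split is after L₃, i.e. k = 3.

3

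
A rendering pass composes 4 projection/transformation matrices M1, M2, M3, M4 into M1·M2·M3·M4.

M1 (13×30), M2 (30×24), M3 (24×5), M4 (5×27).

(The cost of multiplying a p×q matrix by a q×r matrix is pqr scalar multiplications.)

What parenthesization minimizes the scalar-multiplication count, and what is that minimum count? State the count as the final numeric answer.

Adjacent pairs: M1M2 = 13·30·24 = 9360; M2M3 = 30·24·5 = 3600; M3M4 = 24·5·27 = 3240.
Length 3: M1..M3: k=1: 0+3600+13·30·5=5550; k=2: 9360+0+13·24·5=10920 → min 5550 | M2..M4: k=2: 0+3240+30·24·27=22680; k=3: 3600+0+30·5·27=7650 → min 7650.
Length 4: M1..M4: k=1: 0+7650+13·30·27=18180; k=2: 9360+3240+13·24·27=21024; k=3: 5550+0+13·5·27=7305 → min 7305.
Optimal parenthesization: ((M1·(M2·M3))·M4) with cost 7305.

7305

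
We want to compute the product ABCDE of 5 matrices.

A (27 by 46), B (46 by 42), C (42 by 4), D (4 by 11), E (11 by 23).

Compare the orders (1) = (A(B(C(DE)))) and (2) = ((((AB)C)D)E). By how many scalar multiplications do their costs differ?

Order (1) = (A(B(C(DE)))): (DE): 4×11 by 11×23 → 4×23, cost 4·11·23 = 1012; (C(DE)): 42×4 by 4×23 → 42×23, cost 42·4·23 = 3864; cumulative 4876; (B(C(DE))): 46×42 by 42×23 → 46×23, cost 46·42·23 = 44436; cumulative 49312; (A(B(C(DE)))): 27×46 by 46×23 → 27×23, cost 27·46·23 = 28566; cumulative 77878. Total 77878.
Order (2) = ((((AB)C)D)E): (AB): 27×46 by 46×42 → 27×42, cost 27·46·42 = 52164; ((AB)C): 27×42 by 42×4 → 27×4, cost 27·42·4 = 4536; cumulative 56700; (((AB)C)D): 27×4 by 4×11 → 27×11, cost 27·4·11 = 1188; cumulative 57888; ((((AB)C)D)E): 27×11 by 11×23 → 27×23, cost 27·11·23 = 6831; cumulative 64719. Total 64719.
Difference: |77878 − 64719| = 13159.

13159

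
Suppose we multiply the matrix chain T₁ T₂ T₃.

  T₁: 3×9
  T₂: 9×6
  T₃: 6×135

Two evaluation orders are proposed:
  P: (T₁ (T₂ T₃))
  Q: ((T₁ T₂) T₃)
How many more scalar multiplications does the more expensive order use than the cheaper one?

Order P = (T₁ (T₂ T₃)): (T₂ T₃): 9×6 by 6×135 → 9×135, cost 9·6·135 = 7290; (T₁ (T₂ T₃)): 3×9 by 9×135 → 3×135, cost 3·9·135 = 3645; cumulative 10935. Total 10935.
Order Q = ((T₁ T₂) T₃): (T₁ T₂): 3×9 by 9×6 → 3×6, cost 3·9·6 = 162; ((T₁ T₂) T₃): 3×6 by 6×135 → 3×135, cost 3·6·135 = 2430; cumulative 2592. Total 2592.
Difference: |10935 − 2592| = 8343.

8343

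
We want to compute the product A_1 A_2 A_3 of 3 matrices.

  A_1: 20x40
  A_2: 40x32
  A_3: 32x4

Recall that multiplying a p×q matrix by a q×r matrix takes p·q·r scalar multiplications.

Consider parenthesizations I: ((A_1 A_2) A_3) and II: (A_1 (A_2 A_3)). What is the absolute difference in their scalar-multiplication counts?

Order I = ((A_1 A_2) A_3): (A_1 A_2): 20×40 by 40×32 → 20×32, cost 20·40·32 = 25600; ((A_1 A_2) A_3): 20×32 by 32×4 → 20×4, cost 20·32·4 = 2560; cumulative 28160. Total 28160.
Order II = (A_1 (A_2 A_3)): (A_2 A_3): 40×32 by 32×4 → 40×4, cost 40·32·4 = 5120; (A_1 (A_2 A_3)): 20×40 by 40×4 → 20×4, cost 20·40·4 = 3200; cumulative 8320. Total 8320.
Difference: |28160 − 8320| = 19840.

19840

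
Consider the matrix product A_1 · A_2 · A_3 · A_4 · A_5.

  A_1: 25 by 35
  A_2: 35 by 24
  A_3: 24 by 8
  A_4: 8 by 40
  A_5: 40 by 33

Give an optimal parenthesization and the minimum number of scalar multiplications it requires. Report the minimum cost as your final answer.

30880

Adjacent pairs: A_1A_2 = 25·35·24 = 21000; A_2A_3 = 35·24·8 = 6720; A_3A_4 = 24·8·40 = 7680; A_4A_5 = 8·40·33 = 10560.
Length 3: A_1..A_3: k=1: 0+6720+25·35·8=13720; k=2: 21000+0+25·24·8=25800 → min 13720 | A_2..A_4: k=2: 0+7680+35·24·40=41280; k=3: 6720+0+35·8·40=17920 → min 17920 | A_3..A_5: k=3: 0+10560+24·8·33=16896; k=4: 7680+0+24·40·33=39360 → min 16896.
Length 4: A_1..A_4: k=1: 0+17920+25·35·40=52920; k=2: 21000+7680+25·24·40=52680; k=3: 13720+0+25·8·40=21720 → min 21720 | A_2..A_5: k=2: 0+16896+35·24·33=44616; k=3: 6720+10560+35·8·33=26520; k=4: 17920+0+35·40·33=64120 → min 26520.
Length 5: A_1..A_5: k=1: 0+26520+25·35·33=55395; k=2: 21000+16896+25·24·33=57696; k=3: 13720+10560+25·8·33=30880; k=4: 21720+0+25·40·33=54720 → min 30880.
Optimal parenthesization: ((A_1 · (A_2 · A_3)) · (A_4 · A_5)) with cost 30880.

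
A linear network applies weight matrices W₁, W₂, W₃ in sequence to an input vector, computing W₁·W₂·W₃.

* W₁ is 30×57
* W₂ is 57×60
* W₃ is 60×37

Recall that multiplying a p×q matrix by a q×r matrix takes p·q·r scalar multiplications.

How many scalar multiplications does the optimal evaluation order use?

Order (W₁·(W₂·W₃)): (W₂·W₃): 57×60 by 60×37 → 57×37, cost 57·60·37 = 126540; (W₁·(W₂·W₃)): 30×57 by 57×37 → 30×37, cost 30·57·37 = 63270; cumulative 189810. Total 189810.
Order ((W₁·W₂)·W₃): (W₁·W₂): 30×57 by 57×60 → 30×60, cost 30·57·60 = 102600; ((W₁·W₂)·W₃): 30×60 by 60×37 → 30×37, cost 30·60·37 = 66600; cumulative 169200. Total 169200.
Minimum: 169200.

169200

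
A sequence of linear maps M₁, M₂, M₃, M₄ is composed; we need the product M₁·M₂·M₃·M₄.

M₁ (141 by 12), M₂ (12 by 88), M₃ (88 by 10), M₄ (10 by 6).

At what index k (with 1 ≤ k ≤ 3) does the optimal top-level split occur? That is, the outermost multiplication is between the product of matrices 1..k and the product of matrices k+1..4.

Adjacent pairs: M₁M₂ = 141·12·88 = 148896; M₂M₃ = 12·88·10 = 10560; M₃M₄ = 88·10·6 = 5280.
Length 3: M₁..M₃: k=1: 0+10560+141·12·10=27480; k=2: 148896+0+141·88·10=272976 → min 27480 | M₂..M₄: k=2: 0+5280+12·88·6=11616; k=3: 10560+0+12·10·6=11280 → min 11280.
Top-level splits: k=1: (M₁..M₁)·(M₂..M₄) → 0+11280+141·12·6 = 21432; k=2: (M₁..M₂)·(M₃..M₄) → 148896+5280+141·88·6 = 228624; k=3: (M₁..M₃)·(M₄..M₄) → 27480+0+141·10·6 = 35940.
Best split is after M₁, i.e. k = 1.

1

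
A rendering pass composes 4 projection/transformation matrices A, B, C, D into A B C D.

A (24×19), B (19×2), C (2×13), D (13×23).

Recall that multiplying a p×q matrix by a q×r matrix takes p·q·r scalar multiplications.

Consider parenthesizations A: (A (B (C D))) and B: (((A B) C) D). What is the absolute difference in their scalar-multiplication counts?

Order A = (A (B (C D))): (C D): 2×13 by 13×23 → 2×23, cost 2·13·23 = 598; (B (C D)): 19×2 by 2×23 → 19×23, cost 19·2·23 = 874; cumulative 1472; (A (B (C D))): 24×19 by 19×23 → 24×23, cost 24·19·23 = 10488; cumulative 11960. Total 11960.
Order B = (((A B) C) D): (A B): 24×19 by 19×2 → 24×2, cost 24·19·2 = 912; ((A B) C): 24×2 by 2×13 → 24×13, cost 24·2·13 = 624; cumulative 1536; (((A B) C) D): 24×13 by 13×23 → 24×23, cost 24·13·23 = 7176; cumulative 8712. Total 8712.
Difference: |11960 − 8712| = 3248.

3248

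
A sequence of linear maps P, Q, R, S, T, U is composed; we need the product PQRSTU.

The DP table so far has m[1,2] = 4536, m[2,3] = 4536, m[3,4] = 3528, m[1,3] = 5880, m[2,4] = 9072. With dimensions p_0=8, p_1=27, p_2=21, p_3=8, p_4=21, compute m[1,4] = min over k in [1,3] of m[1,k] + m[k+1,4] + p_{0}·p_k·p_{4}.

7224

m[1,4] = min over k∈[1,3] of m[1,k]+m[k+1,4]+p_{0}·p_k·p_{4}.
k=1: 0 + 9072 + 8·27·21 = 13608; k=2: 4536 + 3528 + 8·21·21 = 11592; k=3: 5880 + 0 + 8·8·21 = 7224.
Minimum: 7224 at k=3.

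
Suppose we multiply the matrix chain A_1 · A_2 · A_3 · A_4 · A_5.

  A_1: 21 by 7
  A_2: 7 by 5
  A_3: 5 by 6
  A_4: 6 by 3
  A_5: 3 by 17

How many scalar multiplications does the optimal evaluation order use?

Adjacent pairs: A_1A_2 = 21·7·5 = 735; A_2A_3 = 7·5·6 = 210; A_3A_4 = 5·6·3 = 90; A_4A_5 = 6·3·17 = 306.
Length 3: A_1..A_3: k=1: 0+210+21·7·6=1092; k=2: 735+0+21·5·6=1365 → min 1092 | A_2..A_4: k=2: 0+90+7·5·3=195; k=3: 210+0+7·6·3=336 → min 195 | A_3..A_5: k=3: 0+306+5·6·17=816; k=4: 90+0+5·3·17=345 → min 345.
Length 4: A_1..A_4: k=1: 0+195+21·7·3=636; k=2: 735+90+21·5·3=1140; k=3: 1092+0+21·6·3=1470 → min 636 | A_2..A_5: k=2: 0+345+7·5·17=940; k=3: 210+306+7·6·17=1230; k=4: 195+0+7·3·17=552 → min 552.
Length 5: A_1..A_5: k=1: 0+552+21·7·17=3051; k=2: 735+345+21·5·17=2865; k=3: 1092+306+21·6·17=3540; k=4: 636+0+21·3·17=1707 → min 1707.
Optimal order: ((A_1 · (A_2 · (A_3 · A_4))) · A_5) with cost 1707.

1707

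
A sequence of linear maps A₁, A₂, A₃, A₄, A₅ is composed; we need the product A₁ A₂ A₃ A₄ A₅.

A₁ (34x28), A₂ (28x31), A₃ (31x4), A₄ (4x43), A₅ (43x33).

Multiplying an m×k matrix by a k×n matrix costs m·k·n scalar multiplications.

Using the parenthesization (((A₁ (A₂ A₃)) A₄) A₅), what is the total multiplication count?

(A₂ A₃): 28×31 by 31×4 → 28×4, cost 28·31·4 = 3472
(A₁ (A₂ A₃)): 34×28 by 28×4 → 34×4, cost 34·28·4 = 3808; cumulative 7280
((A₁ (A₂ A₃)) A₄): 34×4 by 4×43 → 34×43, cost 34·4·43 = 5848; cumulative 13128
(((A₁ (A₂ A₃)) A₄) A₅): 34×43 by 43×33 → 34×33, cost 34·43·33 = 48246; cumulative 61374
Total: 61374 scalar multiplications.

61374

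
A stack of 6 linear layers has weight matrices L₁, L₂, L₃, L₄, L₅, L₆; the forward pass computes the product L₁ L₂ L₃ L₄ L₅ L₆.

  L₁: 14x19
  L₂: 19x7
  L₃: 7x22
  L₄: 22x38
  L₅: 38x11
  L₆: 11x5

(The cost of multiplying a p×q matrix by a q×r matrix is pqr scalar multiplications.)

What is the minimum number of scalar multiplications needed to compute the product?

9035

Adjacent pairs: L₁L₂ = 14·19·7 = 1862; L₂L₃ = 19·7·22 = 2926; L₃L₄ = 7·22·38 = 5852; L₄L₅ = 22·38·11 = 9196; L₅L₆ = 38·11·5 = 2090.
Length 3: L₁..L₃: k=1: 0+2926+14·19·22=8778; k=2: 1862+0+14·7·22=4018 → min 4018 | L₂..L₄: k=2: 0+5852+19·7·38=10906; k=3: 2926+0+19·22·38=18810 → min 10906 | L₃..L₅: k=3: 0+9196+7·22·11=10890; k=4: 5852+0+7·38·11=8778 → min 8778 | L₄..L₆: k=4: 0+2090+22·38·5=6270; k=5: 9196+0+22·11·5=10406 → min 6270.
Length 4: L₁..L₄: k=1: 0+10906+14·19·38=21014; k=2: 1862+5852+14·7·38=11438; k=3: 4018+0+14·22·38=15722 → min 11438 | L₂..L₅: k=2: 0+8778+19·7·11=10241; k=3: 2926+9196+19·22·11=16720; k=4: 10906+0+19·38·11=18848 → min 10241 | L₃..L₆: k=3: 0+6270+7·22·5=7040; k=4: 5852+2090+7·38·5=9272; k=5: 8778+0+7·11·5=9163 → min 7040.
Length 5: L₁..L₅: k=1: 0+10241+14·19·11=13167; k=2: 1862+8778+14·7·11=11718; k=3: 4018+9196+14·22·11=16602; k=4: 11438+0+14·38·11=17290 → min 11718 | L₂..L₆: k=2: 0+7040+19·7·5=7705; k=3: 2926+6270+19·22·5=11286; k=4: 10906+2090+19·38·5=16606; k=5: 10241+0+19·11·5=11286 → min 7705.
Length 6: L₁..L₆: k=1: 0+7705+14·19·5=9035; k=2: 1862+7040+14·7·5=9392; k=3: 4018+6270+14·22·5=11828; k=4: 11438+2090+14·38·5=16188; k=5: 11718+0+14·11·5=12488 → min 9035.
Optimal order: (L₁ (L₂ (L₃ (L₄ (L₅ L₆))))) with cost 9035.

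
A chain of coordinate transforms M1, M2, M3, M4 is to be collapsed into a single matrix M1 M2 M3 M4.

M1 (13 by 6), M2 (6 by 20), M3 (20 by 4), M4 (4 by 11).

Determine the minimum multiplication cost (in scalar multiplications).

1364

Adjacent pairs: M1M2 = 13·6·20 = 1560; M2M3 = 6·20·4 = 480; M3M4 = 20·4·11 = 880.
Length 3: M1..M3: k=1: 0+480+13·6·4=792; k=2: 1560+0+13·20·4=2600 → min 792 | M2..M4: k=2: 0+880+6·20·11=2200; k=3: 480+0+6·4·11=744 → min 744.
Length 4: M1..M4: k=1: 0+744+13·6·11=1602; k=2: 1560+880+13·20·11=5300; k=3: 792+0+13·4·11=1364 → min 1364.
Optimal order: ((M1 (M2 M3)) M4) with cost 1364.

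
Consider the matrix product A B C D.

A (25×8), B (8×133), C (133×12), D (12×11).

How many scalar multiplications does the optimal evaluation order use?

Adjacent pairs: AB = 25·8·133 = 26600; BC = 8·133·12 = 12768; CD = 133·12·11 = 17556.
Length 3: A..C: k=1: 0+12768+25·8·12=15168; k=2: 26600+0+25·133·12=66500 → min 15168 | B..D: k=2: 0+17556+8·133·11=29260; k=3: 12768+0+8·12·11=13824 → min 13824.
Length 4: A..D: k=1: 0+13824+25·8·11=16024; k=2: 26600+17556+25·133·11=80731; k=3: 15168+0+25·12·11=18468 → min 16024.
Optimal order: (A ((B C) D)) with cost 16024.

16024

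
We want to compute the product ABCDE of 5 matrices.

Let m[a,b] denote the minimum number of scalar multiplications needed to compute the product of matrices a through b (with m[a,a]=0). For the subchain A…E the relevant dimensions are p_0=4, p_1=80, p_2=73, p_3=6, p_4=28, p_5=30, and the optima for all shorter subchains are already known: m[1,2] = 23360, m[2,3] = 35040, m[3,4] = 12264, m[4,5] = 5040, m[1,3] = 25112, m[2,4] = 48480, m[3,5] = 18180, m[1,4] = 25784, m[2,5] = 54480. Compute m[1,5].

29144

m[1,5] = min over k∈[1,4] of m[1,k]+m[k+1,5]+p_{0}·p_k·p_{5}.
k=1: 0 + 54480 + 4·80·30 = 64080; k=2: 23360 + 18180 + 4·73·30 = 50300; k=3: 25112 + 5040 + 4·6·30 = 30872; k=4: 25784 + 0 + 4·28·30 = 29144.
Minimum: 29144 at k=4.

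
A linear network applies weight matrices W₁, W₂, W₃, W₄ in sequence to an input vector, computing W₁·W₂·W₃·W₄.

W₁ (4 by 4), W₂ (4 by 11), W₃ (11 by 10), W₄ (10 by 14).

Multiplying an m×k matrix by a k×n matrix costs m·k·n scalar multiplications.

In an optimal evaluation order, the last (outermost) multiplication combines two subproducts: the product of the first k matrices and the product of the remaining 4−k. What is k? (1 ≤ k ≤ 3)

3

Adjacent pairs: W₁W₂ = 4·4·11 = 176; W₂W₃ = 4·11·10 = 440; W₃W₄ = 11·10·14 = 1540.
Length 3: W₁..W₃: k=1: 0+440+4·4·10=600; k=2: 176+0+4·11·10=616 → min 600 | W₂..W₄: k=2: 0+1540+4·11·14=2156; k=3: 440+0+4·10·14=1000 → min 1000.
Top-level splits: k=1: (W₁..W₁)·(W₂..W₄) → 0+1000+4·4·14 = 1224; k=2: (W₁..W₂)·(W₃..W₄) → 176+1540+4·11·14 = 2332; k=3: (W₁..W₃)·(W₄..W₄) → 600+0+4·10·14 = 1160.
Best split is after W₃, i.e. k = 3.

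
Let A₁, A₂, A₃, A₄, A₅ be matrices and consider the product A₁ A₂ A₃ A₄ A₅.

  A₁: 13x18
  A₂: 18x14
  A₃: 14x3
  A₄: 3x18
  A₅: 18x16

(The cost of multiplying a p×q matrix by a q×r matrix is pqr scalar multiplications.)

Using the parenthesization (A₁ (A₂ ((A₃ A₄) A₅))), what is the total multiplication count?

(A₃ A₄): 14×3 by 3×18 → 14×18, cost 14·3·18 = 756
((A₃ A₄) A₅): 14×18 by 18×16 → 14×16, cost 14·18·16 = 4032; cumulative 4788
(A₂ ((A₃ A₄) A₅)): 18×14 by 14×16 → 18×16, cost 18·14·16 = 4032; cumulative 8820
(A₁ (A₂ ((A₃ A₄) A₅))): 13×18 by 18×16 → 13×16, cost 13·18·16 = 3744; cumulative 12564
Total: 12564 scalar multiplications.

12564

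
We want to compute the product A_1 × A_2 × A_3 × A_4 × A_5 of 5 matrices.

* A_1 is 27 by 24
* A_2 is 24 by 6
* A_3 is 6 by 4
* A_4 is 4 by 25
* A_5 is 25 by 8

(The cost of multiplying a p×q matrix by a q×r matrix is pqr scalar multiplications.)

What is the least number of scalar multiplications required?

4832

Adjacent pairs: A_1A_2 = 27·24·6 = 3888; A_2A_3 = 24·6·4 = 576; A_3A_4 = 6·4·25 = 600; A_4A_5 = 4·25·8 = 800.
Length 3: A_1..A_3: k=1: 0+576+27·24·4=3168; k=2: 3888+0+27·6·4=4536 → min 3168 | A_2..A_4: k=2: 0+600+24·6·25=4200; k=3: 576+0+24·4·25=2976 → min 2976 | A_3..A_5: k=3: 0+800+6·4·8=992; k=4: 600+0+6·25·8=1800 → min 992.
Length 4: A_1..A_4: k=1: 0+2976+27·24·25=19176; k=2: 3888+600+27·6·25=8538; k=3: 3168+0+27·4·25=5868 → min 5868 | A_2..A_5: k=2: 0+992+24·6·8=2144; k=3: 576+800+24·4·8=2144; k=4: 2976+0+24·25·8=7776 → min 2144.
Length 5: A_1..A_5: k=1: 0+2144+27·24·8=7328; k=2: 3888+992+27·6·8=6176; k=3: 3168+800+27·4·8=4832; k=4: 5868+0+27·25·8=11268 → min 4832.
Optimal order: ((A_1 × (A_2 × A_3)) × (A_4 × A_5)) with cost 4832.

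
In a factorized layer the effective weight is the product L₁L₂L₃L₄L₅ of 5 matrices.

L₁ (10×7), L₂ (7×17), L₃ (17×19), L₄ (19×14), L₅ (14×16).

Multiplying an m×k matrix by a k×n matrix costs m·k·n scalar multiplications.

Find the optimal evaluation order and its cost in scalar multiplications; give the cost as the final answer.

6811

Adjacent pairs: L₁L₂ = 10·7·17 = 1190; L₂L₃ = 7·17·19 = 2261; L₃L₄ = 17·19·14 = 4522; L₄L₅ = 19·14·16 = 4256.
Length 3: L₁..L₃: k=1: 0+2261+10·7·19=3591; k=2: 1190+0+10·17·19=4420 → min 3591 | L₂..L₄: k=2: 0+4522+7·17·14=6188; k=3: 2261+0+7·19·14=4123 → min 4123 | L₃..L₅: k=3: 0+4256+17·19·16=9424; k=4: 4522+0+17·14·16=8330 → min 8330.
Length 4: L₁..L₄: k=1: 0+4123+10·7·14=5103; k=2: 1190+4522+10·17·14=8092; k=3: 3591+0+10·19·14=6251 → min 5103 | L₂..L₅: k=2: 0+8330+7·17·16=10234; k=3: 2261+4256+7·19·16=8645; k=4: 4123+0+7·14·16=5691 → min 5691.
Length 5: L₁..L₅: k=1: 0+5691+10·7·16=6811; k=2: 1190+8330+10·17·16=12240; k=3: 3591+4256+10·19·16=10887; k=4: 5103+0+10·14·16=7343 → min 6811.
Optimal parenthesization: (L₁(((L₂L₃)L₄)L₅)) with cost 6811.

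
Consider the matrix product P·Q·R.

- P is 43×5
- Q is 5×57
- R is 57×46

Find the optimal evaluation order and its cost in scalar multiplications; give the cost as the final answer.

23000

(P·(Q·R)): cost 23000.
((P·Q)·R): cost 125001.
Optimal: (P·(Q·R)) with cost 23000.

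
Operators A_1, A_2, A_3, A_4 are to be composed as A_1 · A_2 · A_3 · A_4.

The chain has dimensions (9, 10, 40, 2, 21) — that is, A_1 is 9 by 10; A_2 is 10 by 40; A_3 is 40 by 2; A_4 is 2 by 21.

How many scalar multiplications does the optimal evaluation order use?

1358

Adjacent pairs: A_1A_2 = 9·10·40 = 3600; A_2A_3 = 10·40·2 = 800; A_3A_4 = 40·2·21 = 1680.
Length 3: A_1..A_3: k=1: 0+800+9·10·2=980; k=2: 3600+0+9·40·2=4320 → min 980 | A_2..A_4: k=2: 0+1680+10·40·21=10080; k=3: 800+0+10·2·21=1220 → min 1220.
Length 4: A_1..A_4: k=1: 0+1220+9·10·21=3110; k=2: 3600+1680+9·40·21=12840; k=3: 980+0+9·2·21=1358 → min 1358.
Optimal order: ((A_1 · (A_2 · A_3)) · A_4) with cost 1358.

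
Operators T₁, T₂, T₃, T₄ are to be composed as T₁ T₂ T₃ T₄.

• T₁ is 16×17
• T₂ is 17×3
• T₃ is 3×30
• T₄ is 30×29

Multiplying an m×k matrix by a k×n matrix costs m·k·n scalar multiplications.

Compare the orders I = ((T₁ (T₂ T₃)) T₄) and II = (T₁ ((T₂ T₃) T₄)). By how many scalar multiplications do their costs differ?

Order I = ((T₁ (T₂ T₃)) T₄): (T₂ T₃): 17×3 by 3×30 → 17×30, cost 17·3·30 = 1530; (T₁ (T₂ T₃)): 16×17 by 17×30 → 16×30, cost 16·17·30 = 8160; cumulative 9690; ((T₁ (T₂ T₃)) T₄): 16×30 by 30×29 → 16×29, cost 16·30·29 = 13920; cumulative 23610. Total 23610.
Order II = (T₁ ((T₂ T₃) T₄)): (T₂ T₃): 17×3 by 3×30 → 17×30, cost 17·3·30 = 1530; ((T₂ T₃) T₄): 17×30 by 30×29 → 17×29, cost 17·30·29 = 14790; cumulative 16320; (T₁ ((T₂ T₃) T₄)): 16×17 by 17×29 → 16×29, cost 16·17·29 = 7888; cumulative 24208. Total 24208.
Difference: |23610 − 24208| = 598.

598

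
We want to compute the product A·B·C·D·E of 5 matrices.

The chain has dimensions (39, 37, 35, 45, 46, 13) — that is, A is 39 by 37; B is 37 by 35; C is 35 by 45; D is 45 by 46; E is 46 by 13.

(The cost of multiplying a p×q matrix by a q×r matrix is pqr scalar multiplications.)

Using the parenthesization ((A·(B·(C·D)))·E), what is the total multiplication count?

(C·D): 35×45 by 45×46 → 35×46, cost 35·45·46 = 72450
(B·(C·D)): 37×35 by 35×46 → 37×46, cost 37·35·46 = 59570; cumulative 132020
(A·(B·(C·D))): 39×37 by 37×46 → 39×46, cost 39·37·46 = 66378; cumulative 198398
((A·(B·(C·D)))·E): 39×46 by 46×13 → 39×13, cost 39·46·13 = 23322; cumulative 221720
Total: 221720 scalar multiplications.

221720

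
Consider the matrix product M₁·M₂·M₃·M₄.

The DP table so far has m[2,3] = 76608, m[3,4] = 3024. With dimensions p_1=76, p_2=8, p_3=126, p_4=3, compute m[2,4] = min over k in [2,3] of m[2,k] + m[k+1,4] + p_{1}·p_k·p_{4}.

4848

m[2,4] = min over k∈[2,3] of m[2,k]+m[k+1,4]+p_{1}·p_k·p_{4}.
k=2: 0 + 3024 + 76·8·3 = 4848; k=3: 76608 + 0 + 76·126·3 = 105336.
Minimum: 4848 at k=2.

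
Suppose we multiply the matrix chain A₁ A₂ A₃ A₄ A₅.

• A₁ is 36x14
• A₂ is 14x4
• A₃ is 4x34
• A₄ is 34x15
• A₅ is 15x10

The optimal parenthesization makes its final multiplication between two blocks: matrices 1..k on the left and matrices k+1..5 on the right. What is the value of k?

Adjacent pairs: A₁A₂ = 36·14·4 = 2016; A₂A₃ = 14·4·34 = 1904; A₃A₄ = 4·34·15 = 2040; A₄A₅ = 34·15·10 = 5100.
Length 3: A₁..A₃: k=1: 0+1904+36·14·34=19040; k=2: 2016+0+36·4·34=6912 → min 6912 | A₂..A₄: k=2: 0+2040+14·4·15=2880; k=3: 1904+0+14·34·15=9044 → min 2880 | A₃..A₅: k=3: 0+5100+4·34·10=6460; k=4: 2040+0+4·15·10=2640 → min 2640.
Length 4: A₁..A₄: k=1: 0+2880+36·14·15=10440; k=2: 2016+2040+36·4·15=6216; k=3: 6912+0+36·34·15=25272 → min 6216 | A₂..A₅: k=2: 0+2640+14·4·10=3200; k=3: 1904+5100+14·34·10=11764; k=4: 2880+0+14·15·10=4980 → min 3200.
Top-level splits: k=1: (A₁..A₁)·(A₂..A₅) → 0+3200+36·14·10 = 8240; k=2: (A₁..A₂)·(A₃..A₅) → 2016+2640+36·4·10 = 6096; k=3: (A₁..A₃)·(A₄..A₅) → 6912+5100+36·34·10 = 24252; k=4: (A₁..A₄)·(A₅..A₅) → 6216+0+36·15·10 = 11616.
Best split is after A₂, i.e. k = 2.

2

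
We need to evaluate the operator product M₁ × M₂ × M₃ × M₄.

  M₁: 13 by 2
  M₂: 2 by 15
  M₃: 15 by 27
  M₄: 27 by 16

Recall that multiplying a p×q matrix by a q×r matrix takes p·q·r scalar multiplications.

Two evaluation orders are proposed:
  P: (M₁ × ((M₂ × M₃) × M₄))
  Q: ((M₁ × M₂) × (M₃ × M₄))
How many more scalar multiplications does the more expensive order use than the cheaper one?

7900

Order P = (M₁ × ((M₂ × M₃) × M₄)): (M₂ × M₃): 2×15 by 15×27 → 2×27, cost 2·15·27 = 810; ((M₂ × M₃) × M₄): 2×27 by 27×16 → 2×16, cost 2·27·16 = 864; cumulative 1674; (M₁ × ((M₂ × M₃) × M₄)): 13×2 by 2×16 → 13×16, cost 13·2·16 = 416; cumulative 2090. Total 2090.
Order Q = ((M₁ × M₂) × (M₃ × M₄)): (M₁ × M₂): 13×2 by 2×15 → 13×15, cost 13·2·15 = 390; (M₃ × M₄): 15×27 by 27×16 → 15×16, cost 15·27·16 = 6480; ((M₁ × M₂) × (M₃ × M₄)): 13×15 by 15×16 → 13×16, cost 13·15·16 = 3120; cumulative 9990. Total 9990.
Difference: |2090 − 9990| = 7900.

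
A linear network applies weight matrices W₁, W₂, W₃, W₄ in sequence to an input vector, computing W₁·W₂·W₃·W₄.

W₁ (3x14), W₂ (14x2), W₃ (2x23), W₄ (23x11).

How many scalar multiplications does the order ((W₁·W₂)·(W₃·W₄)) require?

(W₁·W₂): 3×14 by 14×2 → 3×2, cost 3·14·2 = 84
(W₃·W₄): 2×23 by 23×11 → 2×11, cost 2·23·11 = 506
((W₁·W₂)·(W₃·W₄)): 3×2 by 2×11 → 3×11, cost 3·2·11 = 66; cumulative 656
Total: 656 scalar multiplications.

656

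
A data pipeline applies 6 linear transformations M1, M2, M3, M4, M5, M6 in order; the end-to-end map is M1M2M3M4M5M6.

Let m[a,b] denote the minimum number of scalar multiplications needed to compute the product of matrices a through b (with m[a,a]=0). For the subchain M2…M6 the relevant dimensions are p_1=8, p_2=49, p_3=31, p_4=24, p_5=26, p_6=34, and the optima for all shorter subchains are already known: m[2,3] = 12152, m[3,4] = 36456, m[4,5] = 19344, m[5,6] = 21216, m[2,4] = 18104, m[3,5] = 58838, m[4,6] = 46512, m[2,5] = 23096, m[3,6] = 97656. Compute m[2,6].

30168

m[2,6] = min over k∈[2,5] of m[2,k]+m[k+1,6]+p_{1}·p_k·p_{6}.
k=2: 0 + 97656 + 8·49·34 = 110984; k=3: 12152 + 46512 + 8·31·34 = 67096; k=4: 18104 + 21216 + 8·24·34 = 45848; k=5: 23096 + 0 + 8·26·34 = 30168.
Minimum: 30168 at k=5.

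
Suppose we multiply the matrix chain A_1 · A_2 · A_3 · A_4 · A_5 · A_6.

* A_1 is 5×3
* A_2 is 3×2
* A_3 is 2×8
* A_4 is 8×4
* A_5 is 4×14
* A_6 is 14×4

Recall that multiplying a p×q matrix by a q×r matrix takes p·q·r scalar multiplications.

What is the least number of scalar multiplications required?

358

Adjacent pairs: A_1A_2 = 5·3·2 = 30; A_2A_3 = 3·2·8 = 48; A_3A_4 = 2·8·4 = 64; A_4A_5 = 8·4·14 = 448; A_5A_6 = 4·14·4 = 224.
Length 3: A_1..A_3: k=1: 0+48+5·3·8=168; k=2: 30+0+5·2·8=110 → min 110 | A_2..A_4: k=2: 0+64+3·2·4=88; k=3: 48+0+3·8·4=144 → min 88 | A_3..A_5: k=3: 0+448+2·8·14=672; k=4: 64+0+2·4·14=176 → min 176 | A_4..A_6: k=4: 0+224+8·4·4=352; k=5: 448+0+8·14·4=896 → min 352.
Length 4: A_1..A_4: k=1: 0+88+5·3·4=148; k=2: 30+64+5·2·4=134; k=3: 110+0+5·8·4=270 → min 134 | A_2..A_5: k=2: 0+176+3·2·14=260; k=3: 48+448+3·8·14=832; k=4: 88+0+3·4·14=256 → min 256 | A_3..A_6: k=3: 0+352+2·8·4=416; k=4: 64+224+2·4·4=320; k=5: 176+0+2·14·4=288 → min 288.
Length 5: A_1..A_5: k=1: 0+256+5·3·14=466; k=2: 30+176+5·2·14=346; k=3: 110+448+5·8·14=1118; k=4: 134+0+5·4·14=414 → min 346 | A_2..A_6: k=2: 0+288+3·2·4=312; k=3: 48+352+3·8·4=496; k=4: 88+224+3·4·4=360; k=5: 256+0+3·14·4=424 → min 312.
Length 6: A_1..A_6: k=1: 0+312+5·3·4=372; k=2: 30+288+5·2·4=358; k=3: 110+352+5·8·4=622; k=4: 134+224+5·4·4=438; k=5: 346+0+5·14·4=626 → min 358.
Optimal order: ((A_1 · A_2) · (((A_3 · A_4) · A_5) · A_6)) with cost 358.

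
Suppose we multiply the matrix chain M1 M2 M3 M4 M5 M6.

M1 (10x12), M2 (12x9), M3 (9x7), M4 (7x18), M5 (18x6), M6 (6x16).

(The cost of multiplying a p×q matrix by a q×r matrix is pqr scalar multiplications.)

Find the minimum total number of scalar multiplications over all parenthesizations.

3462

Adjacent pairs: M1M2 = 10·12·9 = 1080; M2M3 = 12·9·7 = 756; M3M4 = 9·7·18 = 1134; M4M5 = 7·18·6 = 756; M5M6 = 18·6·16 = 1728.
Length 3: M1..M3: k=1: 0+756+10·12·7=1596; k=2: 1080+0+10·9·7=1710 → min 1596 | M2..M4: k=2: 0+1134+12·9·18=3078; k=3: 756+0+12·7·18=2268 → min 2268 | M3..M5: k=3: 0+756+9·7·6=1134; k=4: 1134+0+9·18·6=2106 → min 1134 | M4..M6: k=4: 0+1728+7·18·16=3744; k=5: 756+0+7·6·16=1428 → min 1428.
Length 4: M1..M4: k=1: 0+2268+10·12·18=4428; k=2: 1080+1134+10·9·18=3834; k=3: 1596+0+10·7·18=2856 → min 2856 | M2..M5: k=2: 0+1134+12·9·6=1782; k=3: 756+756+12·7·6=2016; k=4: 2268+0+12·18·6=3564 → min 1782 | M3..M6: k=3: 0+1428+9·7·16=2436; k=4: 1134+1728+9·18·16=5454; k=5: 1134+0+9·6·16=1998 → min 1998.
Length 5: M1..M5: k=1: 0+1782+10·12·6=2502; k=2: 1080+1134+10·9·6=2754; k=3: 1596+756+10·7·6=2772; k=4: 2856+0+10·18·6=3936 → min 2502 | M2..M6: k=2: 0+1998+12·9·16=3726; k=3: 756+1428+12·7·16=3528; k=4: 2268+1728+12·18·16=7452; k=5: 1782+0+12·6·16=2934 → min 2934.
Length 6: M1..M6: k=1: 0+2934+10·12·16=4854; k=2: 1080+1998+10·9·16=4518; k=3: 1596+1428+10·7·16=4144; k=4: 2856+1728+10·18·16=7464; k=5: 2502+0+10·6·16=3462 → min 3462.
Optimal order: ((M1 (M2 (M3 (M4 M5)))) M6) with cost 3462.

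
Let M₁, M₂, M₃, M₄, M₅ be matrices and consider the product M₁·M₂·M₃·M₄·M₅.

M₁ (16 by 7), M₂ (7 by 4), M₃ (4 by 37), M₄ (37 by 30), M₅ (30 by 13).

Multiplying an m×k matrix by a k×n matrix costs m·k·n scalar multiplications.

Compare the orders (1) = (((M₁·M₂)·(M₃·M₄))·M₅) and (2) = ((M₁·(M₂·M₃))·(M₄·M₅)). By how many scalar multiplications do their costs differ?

Order (1) = (((M₁·M₂)·(M₃·M₄))·M₅): (M₁·M₂): 16×7 by 7×4 → 16×4, cost 16·7·4 = 448; (M₃·M₄): 4×37 by 37×30 → 4×30, cost 4·37·30 = 4440; ((M₁·M₂)·(M₃·M₄)): 16×4 by 4×30 → 16×30, cost 16·4·30 = 1920; cumulative 6808; (((M₁·M₂)·(M₃·M₄))·M₅): 16×30 by 30×13 → 16×13, cost 16·30·13 = 6240; cumulative 13048. Total 13048.
Order (2) = ((M₁·(M₂·M₃))·(M₄·M₅)): (M₂·M₃): 7×4 by 4×37 → 7×37, cost 7·4·37 = 1036; (M₁·(M₂·M₃)): 16×7 by 7×37 → 16×37, cost 16·7·37 = 4144; cumulative 5180; (M₄·M₅): 37×30 by 30×13 → 37×13, cost 37·30·13 = 14430; ((M₁·(M₂·M₃))·(M₄·M₅)): 16×37 by 37×13 → 16×13, cost 16·37·13 = 7696; cumulative 27306. Total 27306.
Difference: |13048 − 27306| = 14258.

14258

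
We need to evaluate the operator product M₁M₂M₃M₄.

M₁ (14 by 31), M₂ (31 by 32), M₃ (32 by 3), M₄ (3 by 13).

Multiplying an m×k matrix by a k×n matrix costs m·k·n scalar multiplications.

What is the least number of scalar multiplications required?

Adjacent pairs: M₁M₂ = 14·31·32 = 13888; M₂M₃ = 31·32·3 = 2976; M₃M₄ = 32·3·13 = 1248.
Length 3: M₁..M₃: k=1: 0+2976+14·31·3=4278; k=2: 13888+0+14·32·3=15232 → min 4278 | M₂..M₄: k=2: 0+1248+31·32·13=14144; k=3: 2976+0+31·3·13=4185 → min 4185.
Length 4: M₁..M₄: k=1: 0+4185+14·31·13=9827; k=2: 13888+1248+14·32·13=20960; k=3: 4278+0+14·3·13=4824 → min 4824.
Optimal order: ((M₁(M₂M₃))M₄) with cost 4824.

4824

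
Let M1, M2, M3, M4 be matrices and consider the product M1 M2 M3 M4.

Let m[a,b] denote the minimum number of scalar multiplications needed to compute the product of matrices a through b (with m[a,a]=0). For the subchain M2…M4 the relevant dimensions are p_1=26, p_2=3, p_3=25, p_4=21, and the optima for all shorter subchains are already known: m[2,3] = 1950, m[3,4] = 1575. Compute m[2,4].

3213

m[2,4] = min over k∈[2,3] of m[2,k]+m[k+1,4]+p_{1}·p_k·p_{4}.
k=2: 0 + 1575 + 26·3·21 = 3213; k=3: 1950 + 0 + 26·25·21 = 15600.
Minimum: 3213 at k=2.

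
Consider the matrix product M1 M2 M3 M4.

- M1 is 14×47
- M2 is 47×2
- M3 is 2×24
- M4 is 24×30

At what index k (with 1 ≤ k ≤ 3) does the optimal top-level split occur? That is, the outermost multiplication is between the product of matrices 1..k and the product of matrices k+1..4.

Adjacent pairs: M1M2 = 14·47·2 = 1316; M2M3 = 47·2·24 = 2256; M3M4 = 2·24·30 = 1440.
Length 3: M1..M3: k=1: 0+2256+14·47·24=18048; k=2: 1316+0+14·2·24=1988 → min 1988 | M2..M4: k=2: 0+1440+47·2·30=4260; k=3: 2256+0+47·24·30=36096 → min 4260.
Top-level splits: k=1: (M1..M1)·(M2..M4) → 0+4260+14·47·30 = 24000; k=2: (M1..M2)·(M3..M4) → 1316+1440+14·2·30 = 3596; k=3: (M1..M3)·(M4..M4) → 1988+0+14·24·30 = 12068.
Best split is after M2, i.e. k = 2.

2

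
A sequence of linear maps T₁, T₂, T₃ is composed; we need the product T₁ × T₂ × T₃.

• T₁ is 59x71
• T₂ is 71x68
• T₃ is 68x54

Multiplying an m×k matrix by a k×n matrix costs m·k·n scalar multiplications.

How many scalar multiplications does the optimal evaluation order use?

Order (T₁ × (T₂ × T₃)): (T₂ × T₃): 71×68 by 68×54 → 71×54, cost 71·68·54 = 260712; (T₁ × (T₂ × T₃)): 59×71 by 71×54 → 59×54, cost 59·71·54 = 226206; cumulative 486918. Total 486918.
Order ((T₁ × T₂) × T₃): (T₁ × T₂): 59×71 by 71×68 → 59×68, cost 59·71·68 = 284852; ((T₁ × T₂) × T₃): 59×68 by 68×54 → 59×54, cost 59·68·54 = 216648; cumulative 501500. Total 501500.
Minimum: 486918.

486918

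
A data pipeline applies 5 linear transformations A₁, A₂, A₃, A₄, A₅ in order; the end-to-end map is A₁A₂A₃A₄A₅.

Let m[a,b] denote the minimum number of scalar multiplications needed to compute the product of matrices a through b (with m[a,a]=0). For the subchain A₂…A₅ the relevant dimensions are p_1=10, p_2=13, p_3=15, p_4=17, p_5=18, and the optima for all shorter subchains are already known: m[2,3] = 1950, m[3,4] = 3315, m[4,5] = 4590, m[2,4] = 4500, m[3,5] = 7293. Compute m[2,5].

m[2,5] = min over k∈[2,4] of m[2,k]+m[k+1,5]+p_{1}·p_k·p_{5}.
k=2: 0 + 7293 + 10·13·18 = 9633; k=3: 1950 + 4590 + 10·15·18 = 9240; k=4: 4500 + 0 + 10·17·18 = 7560.
Minimum: 7560 at k=4.

7560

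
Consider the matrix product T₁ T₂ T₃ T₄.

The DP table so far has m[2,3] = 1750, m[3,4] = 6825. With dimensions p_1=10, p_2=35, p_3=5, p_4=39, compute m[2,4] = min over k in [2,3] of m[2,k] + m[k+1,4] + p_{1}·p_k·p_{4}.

3700

m[2,4] = min over k∈[2,3] of m[2,k]+m[k+1,4]+p_{1}·p_k·p_{4}.
k=2: 0 + 6825 + 10·35·39 = 20475; k=3: 1750 + 0 + 10·5·39 = 3700.
Minimum: 3700 at k=3.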